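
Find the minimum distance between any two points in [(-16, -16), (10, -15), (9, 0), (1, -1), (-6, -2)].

Computing all pairwise distances among 5 points:

d((-16, -16), (10, -15)) = 26.0192
d((-16, -16), (9, 0)) = 29.6816
d((-16, -16), (1, -1)) = 22.6716
d((-16, -16), (-6, -2)) = 17.2047
d((10, -15), (9, 0)) = 15.0333
d((10, -15), (1, -1)) = 16.6433
d((10, -15), (-6, -2)) = 20.6155
d((9, 0), (1, -1)) = 8.0623
d((9, 0), (-6, -2)) = 15.1327
d((1, -1), (-6, -2)) = 7.0711 <-- minimum

Closest pair: (1, -1) and (-6, -2) with distance 7.0711

The closest pair is (1, -1) and (-6, -2) with Euclidean distance 7.0711. For 5 points, brute-force pairwise comparison is shown above. For large n, the divide-and-conquer algorithm (sort by x, recurse on halves, check the dividing strip) achieves O(n log n).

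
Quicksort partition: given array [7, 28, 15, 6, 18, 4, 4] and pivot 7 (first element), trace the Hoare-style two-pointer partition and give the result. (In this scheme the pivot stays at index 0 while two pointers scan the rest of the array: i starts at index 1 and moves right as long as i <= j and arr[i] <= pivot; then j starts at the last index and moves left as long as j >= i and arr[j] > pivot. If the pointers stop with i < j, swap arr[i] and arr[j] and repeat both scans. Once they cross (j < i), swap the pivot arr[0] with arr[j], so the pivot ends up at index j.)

Hoare-style two-pointer partition with pivot = 7:

Initial array: [7, 28, 15, 6, 18, 4, 4]

Pointers start at i = 1, j = 6.
i stops at index 1 (arr[1]=28 > 7), j stops at index 6 (arr[6]=4 <= 7): swap arr[1] and arr[6], array becomes [7, 4, 15, 6, 18, 4, 28]
i stops at index 2 (arr[2]=15 > 7), j stops at index 5 (arr[5]=4 <= 7): swap arr[2] and arr[5], array becomes [7, 4, 4, 6, 18, 15, 28]
i ends at 4, j ends at 3: the pointers have crossed (j < i), so scanning stops.

Swap pivot arr[0] with arr[3] to place pivot at position 3: [6, 4, 4, 7, 18, 15, 28]
Pivot position: 3

After partitioning with pivot 7, the array becomes [6, 4, 4, 7, 18, 15, 28]. The pivot is placed at index 3. All elements to the left of the pivot are <= 7, and all elements to the right are > 7.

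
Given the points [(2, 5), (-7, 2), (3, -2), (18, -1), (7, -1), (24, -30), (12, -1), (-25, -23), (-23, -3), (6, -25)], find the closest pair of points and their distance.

Computing all pairwise distances among 10 points:

d((2, 5), (-7, 2)) = 9.4868
d((2, 5), (3, -2)) = 7.0711
d((2, 5), (18, -1)) = 17.088
d((2, 5), (7, -1)) = 7.8102
d((2, 5), (24, -30)) = 41.3401
d((2, 5), (12, -1)) = 11.6619
d((2, 5), (-25, -23)) = 38.8973
d((2, 5), (-23, -3)) = 26.2488
d((2, 5), (6, -25)) = 30.2655
d((-7, 2), (3, -2)) = 10.7703
d((-7, 2), (18, -1)) = 25.1794
d((-7, 2), (7, -1)) = 14.3178
d((-7, 2), (24, -30)) = 44.5533
d((-7, 2), (12, -1)) = 19.2354
d((-7, 2), (-25, -23)) = 30.8058
d((-7, 2), (-23, -3)) = 16.7631
d((-7, 2), (6, -25)) = 29.9666
d((3, -2), (18, -1)) = 15.0333
d((3, -2), (7, -1)) = 4.1231 <-- minimum
d((3, -2), (24, -30)) = 35.0
d((3, -2), (12, -1)) = 9.0554
d((3, -2), (-25, -23)) = 35.0
d((3, -2), (-23, -3)) = 26.0192
d((3, -2), (6, -25)) = 23.1948
d((18, -1), (7, -1)) = 11.0
d((18, -1), (24, -30)) = 29.6142
d((18, -1), (12, -1)) = 6.0
d((18, -1), (-25, -23)) = 48.3011
d((18, -1), (-23, -3)) = 41.0488
d((18, -1), (6, -25)) = 26.8328
d((7, -1), (24, -30)) = 33.6155
d((7, -1), (12, -1)) = 5.0
d((7, -1), (-25, -23)) = 38.833
d((7, -1), (-23, -3)) = 30.0666
d((7, -1), (6, -25)) = 24.0208
d((24, -30), (12, -1)) = 31.3847
d((24, -30), (-25, -23)) = 49.4975
d((24, -30), (-23, -3)) = 54.2033
d((24, -30), (6, -25)) = 18.6815
d((12, -1), (-25, -23)) = 43.0465
d((12, -1), (-23, -3)) = 35.0571
d((12, -1), (6, -25)) = 24.7386
d((-25, -23), (-23, -3)) = 20.0998
d((-25, -23), (6, -25)) = 31.0644
d((-23, -3), (6, -25)) = 36.4005

Closest pair: (3, -2) and (7, -1) with distance 4.1231

The closest pair is (3, -2) and (7, -1) with Euclidean distance 4.1231. For 10 points, brute-force pairwise comparison is shown above. For large n, the divide-and-conquer algorithm (sort by x, recurse on halves, check the dividing strip) achieves O(n log n).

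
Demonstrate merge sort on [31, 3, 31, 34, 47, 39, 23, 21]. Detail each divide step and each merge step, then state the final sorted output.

Merge sort trace:

Split: [31, 3, 31, 34, 47, 39, 23, 21] -> [31, 3, 31, 34] and [47, 39, 23, 21]
  Split: [31, 3, 31, 34] -> [31, 3] and [31, 34]
    Split: [31, 3] -> [31] and [3]
    Merge: [31] + [3] -> [3, 31]
    Split: [31, 34] -> [31] and [34]
    Merge: [31] + [34] -> [31, 34]
  Merge: [3, 31] + [31, 34] -> [3, 31, 31, 34]
  Split: [47, 39, 23, 21] -> [47, 39] and [23, 21]
    Split: [47, 39] -> [47] and [39]
    Merge: [47] + [39] -> [39, 47]
    Split: [23, 21] -> [23] and [21]
    Merge: [23] + [21] -> [21, 23]
  Merge: [39, 47] + [21, 23] -> [21, 23, 39, 47]
Merge: [3, 31, 31, 34] + [21, 23, 39, 47] -> [3, 21, 23, 31, 31, 34, 39, 47]

Final sorted array: [3, 21, 23, 31, 31, 34, 39, 47]

The merge sort proceeds by recursively splitting the array and merging sorted halves.
After all merges, the sorted array is [3, 21, 23, 31, 31, 34, 39, 47].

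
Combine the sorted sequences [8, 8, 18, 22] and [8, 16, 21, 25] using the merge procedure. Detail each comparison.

Merging process:

Compare 8 vs 8: take 8 from left. Merged: [8]
Compare 8 vs 8: take 8 from left. Merged: [8, 8]
Compare 18 vs 8: take 8 from right. Merged: [8, 8, 8]
Compare 18 vs 16: take 16 from right. Merged: [8, 8, 8, 16]
Compare 18 vs 21: take 18 from left. Merged: [8, 8, 8, 16, 18]
Compare 22 vs 21: take 21 from right. Merged: [8, 8, 8, 16, 18, 21]
Compare 22 vs 25: take 22 from left. Merged: [8, 8, 8, 16, 18, 21, 22]
Append remaining from right: [25]. Merged: [8, 8, 8, 16, 18, 21, 22, 25]

Final merged array: [8, 8, 8, 16, 18, 21, 22, 25]
Total comparisons: 7

The merged array is [8, 8, 8, 16, 18, 21, 22, 25], requiring 7 comparisons. The merge step runs in O(n) time where n is the total number of elements.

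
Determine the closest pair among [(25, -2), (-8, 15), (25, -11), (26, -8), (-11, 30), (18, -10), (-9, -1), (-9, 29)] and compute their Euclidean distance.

Computing all pairwise distances among 8 points:

d((25, -2), (-8, 15)) = 37.1214
d((25, -2), (25, -11)) = 9.0
d((25, -2), (26, -8)) = 6.0828
d((25, -2), (-11, 30)) = 48.1664
d((25, -2), (18, -10)) = 10.6301
d((25, -2), (-9, -1)) = 34.0147
d((25, -2), (-9, 29)) = 46.0109
d((-8, 15), (25, -11)) = 42.0119
d((-8, 15), (26, -8)) = 41.0488
d((-8, 15), (-11, 30)) = 15.2971
d((-8, 15), (18, -10)) = 36.0694
d((-8, 15), (-9, -1)) = 16.0312
d((-8, 15), (-9, 29)) = 14.0357
d((25, -11), (26, -8)) = 3.1623
d((25, -11), (-11, 30)) = 54.5619
d((25, -11), (18, -10)) = 7.0711
d((25, -11), (-9, -1)) = 35.4401
d((25, -11), (-9, 29)) = 52.4976
d((26, -8), (-11, 30)) = 53.0377
d((26, -8), (18, -10)) = 8.2462
d((26, -8), (-9, -1)) = 35.6931
d((26, -8), (-9, 29)) = 50.9313
d((-11, 30), (18, -10)) = 49.4065
d((-11, 30), (-9, -1)) = 31.0644
d((-11, 30), (-9, 29)) = 2.2361 <-- minimum
d((18, -10), (-9, -1)) = 28.4605
d((18, -10), (-9, 29)) = 47.4342
d((-9, -1), (-9, 29)) = 30.0

Closest pair: (-11, 30) and (-9, 29) with distance 2.2361

The closest pair is (-11, 30) and (-9, 29) with Euclidean distance 2.2361. For 8 points, brute-force pairwise comparison is shown above. For large n, the divide-and-conquer algorithm (sort by x, recurse on halves, check the dividing strip) achieves O(n log n).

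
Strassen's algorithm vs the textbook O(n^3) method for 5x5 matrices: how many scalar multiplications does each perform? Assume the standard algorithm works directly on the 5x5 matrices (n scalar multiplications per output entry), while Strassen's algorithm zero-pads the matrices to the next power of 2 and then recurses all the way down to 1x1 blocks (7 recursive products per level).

Matrix multiplication for 5x5 matrices:

Strassen's algorithm requires power-of-2 dimensions. Pad 5x5 to 8x8 (next power of 2).

Standard algorithm: 5^3 = 125 multiplications
Strassen's algorithm: 7^(log2(8)) = 7^3 = 343 multiplications
Difference: 125 - 343 = -218 (Strassen uses MORE here due to padding overhead — for small or just-over-power-of-2 n, padding can outweigh the per-level savings)

Standard: 125 multiplications (5^3). Strassen: 343 multiplications (7^3, after padding to 8x8). Strassen reduces 8 recursive multiplications to 7 at each level.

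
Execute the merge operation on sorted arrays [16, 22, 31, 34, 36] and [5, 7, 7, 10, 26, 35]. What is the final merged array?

Merging process:

Compare 16 vs 5: take 5 from right. Merged: [5]
Compare 16 vs 7: take 7 from right. Merged: [5, 7]
Compare 16 vs 7: take 7 from right. Merged: [5, 7, 7]
Compare 16 vs 10: take 10 from right. Merged: [5, 7, 7, 10]
Compare 16 vs 26: take 16 from left. Merged: [5, 7, 7, 10, 16]
Compare 22 vs 26: take 22 from left. Merged: [5, 7, 7, 10, 16, 22]
Compare 31 vs 26: take 26 from right. Merged: [5, 7, 7, 10, 16, 22, 26]
Compare 31 vs 35: take 31 from left. Merged: [5, 7, 7, 10, 16, 22, 26, 31]
Compare 34 vs 35: take 34 from left. Merged: [5, 7, 7, 10, 16, 22, 26, 31, 34]
Compare 36 vs 35: take 35 from right. Merged: [5, 7, 7, 10, 16, 22, 26, 31, 34, 35]
Append remaining from left: [36]. Merged: [5, 7, 7, 10, 16, 22, 26, 31, 34, 35, 36]

Final merged array: [5, 7, 7, 10, 16, 22, 26, 31, 34, 35, 36]
Total comparisons: 10

The merged array is [5, 7, 7, 10, 16, 22, 26, 31, 34, 35, 36], requiring 10 comparisons. The merge step runs in O(n) time where n is the total number of elements.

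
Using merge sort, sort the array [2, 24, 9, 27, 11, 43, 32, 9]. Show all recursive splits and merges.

Merge sort trace:

Split: [2, 24, 9, 27, 11, 43, 32, 9] -> [2, 24, 9, 27] and [11, 43, 32, 9]
  Split: [2, 24, 9, 27] -> [2, 24] and [9, 27]
    Split: [2, 24] -> [2] and [24]
    Merge: [2] + [24] -> [2, 24]
    Split: [9, 27] -> [9] and [27]
    Merge: [9] + [27] -> [9, 27]
  Merge: [2, 24] + [9, 27] -> [2, 9, 24, 27]
  Split: [11, 43, 32, 9] -> [11, 43] and [32, 9]
    Split: [11, 43] -> [11] and [43]
    Merge: [11] + [43] -> [11, 43]
    Split: [32, 9] -> [32] and [9]
    Merge: [32] + [9] -> [9, 32]
  Merge: [11, 43] + [9, 32] -> [9, 11, 32, 43]
Merge: [2, 9, 24, 27] + [9, 11, 32, 43] -> [2, 9, 9, 11, 24, 27, 32, 43]

Final sorted array: [2, 9, 9, 11, 24, 27, 32, 43]

The merge sort proceeds by recursively splitting the array and merging sorted halves.
After all merges, the sorted array is [2, 9, 9, 11, 24, 27, 32, 43].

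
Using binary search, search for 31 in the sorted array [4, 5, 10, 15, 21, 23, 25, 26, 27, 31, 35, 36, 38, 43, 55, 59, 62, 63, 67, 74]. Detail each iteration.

Binary search for 31 in [4, 5, 10, 15, 21, 23, 25, 26, 27, 31, 35, 36, 38, 43, 55, 59, 62, 63, 67, 74]:

lo=0, hi=19, mid=9, arr[mid]=31 -> Found target at index 9!

Binary search finds 31 at index 9 after 1 comparisons. The search repeatedly halves the search space by comparing with the middle element.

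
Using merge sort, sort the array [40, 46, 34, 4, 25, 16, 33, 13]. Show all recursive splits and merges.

Merge sort trace:

Split: [40, 46, 34, 4, 25, 16, 33, 13] -> [40, 46, 34, 4] and [25, 16, 33, 13]
  Split: [40, 46, 34, 4] -> [40, 46] and [34, 4]
    Split: [40, 46] -> [40] and [46]
    Merge: [40] + [46] -> [40, 46]
    Split: [34, 4] -> [34] and [4]
    Merge: [34] + [4] -> [4, 34]
  Merge: [40, 46] + [4, 34] -> [4, 34, 40, 46]
  Split: [25, 16, 33, 13] -> [25, 16] and [33, 13]
    Split: [25, 16] -> [25] and [16]
    Merge: [25] + [16] -> [16, 25]
    Split: [33, 13] -> [33] and [13]
    Merge: [33] + [13] -> [13, 33]
  Merge: [16, 25] + [13, 33] -> [13, 16, 25, 33]
Merge: [4, 34, 40, 46] + [13, 16, 25, 33] -> [4, 13, 16, 25, 33, 34, 40, 46]

Final sorted array: [4, 13, 16, 25, 33, 34, 40, 46]

The merge sort proceeds by recursively splitting the array and merging sorted halves.
After all merges, the sorted array is [4, 13, 16, 25, 33, 34, 40, 46].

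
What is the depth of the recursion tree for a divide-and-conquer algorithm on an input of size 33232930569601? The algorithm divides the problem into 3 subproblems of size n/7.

For divide and conquer with division factor 7:

Problem sizes at each level:
Level 0: 33232930569601
Level 1: 4747561509943
Level 2: 678223072849
Level 3: 96889010407
Level 4: 13841287201
Level 5: 1977326743
Level 6: 282475249
Level 7: 40353607
Level 8: 5764801
Level 9: 823543
Level 10: 117649
Level 11: 16807
Level 12: 2401
Level 13: 343
Level 14: 49
Level 15: 7
Level 16: 1

The root is level 0 and the size-1 base case is level 16 (the tree spans levels 0 through 16, i.e. 17 levels counting the root), so the depth is the number of divisions: log_7(33232930569601) = 16

The recursion tree depth is log_7(33232930569601) = 16. At each level, the problem size is divided by 7, so it takes 16 divisions to reduce to a base case of size 1. The algorithm makes 3 recursive calls at each level.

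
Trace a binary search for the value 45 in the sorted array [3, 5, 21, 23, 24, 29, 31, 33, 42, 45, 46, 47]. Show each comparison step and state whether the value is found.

Binary search for 45 in [3, 5, 21, 23, 24, 29, 31, 33, 42, 45, 46, 47]:

lo=0, hi=11, mid=5, arr[mid]=29 -> 29 < 45, search right half
lo=6, hi=11, mid=8, arr[mid]=42 -> 42 < 45, search right half
lo=9, hi=11, mid=10, arr[mid]=46 -> 46 > 45, search left half
lo=9, hi=9, mid=9, arr[mid]=45 -> Found target at index 9!

Binary search finds 45 at index 9 after 4 comparisons. The search repeatedly halves the search space by comparing with the middle element.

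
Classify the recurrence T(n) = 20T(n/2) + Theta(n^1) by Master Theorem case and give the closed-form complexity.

Master Theorem for T(n) = 20T(n/2) + O(n^1):

a = 20, b = 2, c = 1
log_b(a) = log_2(20) = 4.3219

Case 1: c = 1 < log_2(20) = 4.3219
T(n) = O(n^(log_2 20))

For T(n) = 20T(n/2) + O(n^1): log_2(20) = 4.3219. This is Case 1 of the Master Theorem (c < log_b(a), work dominated by leaves), giving O(n^(log_2 20)).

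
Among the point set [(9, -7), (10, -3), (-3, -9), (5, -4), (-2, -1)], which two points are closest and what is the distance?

Computing all pairwise distances among 5 points:

d((9, -7), (10, -3)) = 4.1231 <-- minimum
d((9, -7), (-3, -9)) = 12.1655
d((9, -7), (5, -4)) = 5.0
d((9, -7), (-2, -1)) = 12.53
d((10, -3), (-3, -9)) = 14.3178
d((10, -3), (5, -4)) = 5.099
d((10, -3), (-2, -1)) = 12.1655
d((-3, -9), (5, -4)) = 9.434
d((-3, -9), (-2, -1)) = 8.0623
d((5, -4), (-2, -1)) = 7.6158

Closest pair: (9, -7) and (10, -3) with distance 4.1231

The closest pair is (9, -7) and (10, -3) with Euclidean distance 4.1231. For 5 points, brute-force pairwise comparison is shown above. For large n, the divide-and-conquer algorithm (sort by x, recurse on halves, check the dividing strip) achieves O(n log n).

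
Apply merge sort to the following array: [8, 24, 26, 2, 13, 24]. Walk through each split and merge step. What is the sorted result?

Merge sort trace:

Split: [8, 24, 26, 2, 13, 24] -> [8, 24, 26] and [2, 13, 24]
  Split: [8, 24, 26] -> [8] and [24, 26]
    Split: [24, 26] -> [24] and [26]
    Merge: [24] + [26] -> [24, 26]
  Merge: [8] + [24, 26] -> [8, 24, 26]
  Split: [2, 13, 24] -> [2] and [13, 24]
    Split: [13, 24] -> [13] and [24]
    Merge: [13] + [24] -> [13, 24]
  Merge: [2] + [13, 24] -> [2, 13, 24]
Merge: [8, 24, 26] + [2, 13, 24] -> [2, 8, 13, 24, 24, 26]

Final sorted array: [2, 8, 13, 24, 24, 26]

The merge sort proceeds by recursively splitting the array and merging sorted halves.
After all merges, the sorted array is [2, 8, 13, 24, 24, 26].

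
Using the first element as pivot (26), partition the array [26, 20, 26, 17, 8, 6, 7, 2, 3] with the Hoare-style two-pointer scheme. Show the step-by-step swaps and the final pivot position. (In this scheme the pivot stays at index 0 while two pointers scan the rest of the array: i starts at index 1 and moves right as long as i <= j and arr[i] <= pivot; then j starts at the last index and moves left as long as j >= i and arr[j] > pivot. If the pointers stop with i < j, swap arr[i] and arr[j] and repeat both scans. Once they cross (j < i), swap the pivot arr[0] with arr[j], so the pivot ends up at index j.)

Hoare-style two-pointer partition with pivot = 26:

Initial array: [26, 20, 26, 17, 8, 6, 7, 2, 3]

Pointers start at i = 1, j = 8.
i ends at 9, j ends at 8: the pointers have crossed (j < i), so scanning stops.

Swap pivot arr[0] with arr[8] to place pivot at position 8: [3, 20, 26, 17, 8, 6, 7, 2, 26]
Pivot position: 8

After partitioning with pivot 26, the array becomes [3, 20, 26, 17, 8, 6, 7, 2, 26]. The pivot is placed at index 8. All elements to the left of the pivot are <= 26, and all elements to the right are > 26.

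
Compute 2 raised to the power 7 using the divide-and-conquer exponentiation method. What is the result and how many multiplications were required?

Computing 2^7 by squaring (build up from 2^1; each line after the first costs one multiplication):

2^1 = 2
2^2 = (2^1)^2 = 2^2 = 4
2^3 = 2 * 2^2 = 2 * 4 = 8
2^6 = (2^3)^2 = 8^2 = 64
2^7 = 2 * 2^6 = 2 * 64 = 128

Result: 128
Multiplications needed: 4 (4 lines after 2^1)

2^7 = 128. Using exponentiation by squaring, this requires 4 multiplications. The key idea: if the exponent is even, square the half-power; if odd, multiply by the base once.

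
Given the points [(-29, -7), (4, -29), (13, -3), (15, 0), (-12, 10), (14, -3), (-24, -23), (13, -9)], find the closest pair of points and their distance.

Computing all pairwise distances among 8 points:

d((-29, -7), (4, -29)) = 39.6611
d((-29, -7), (13, -3)) = 42.19
d((-29, -7), (15, 0)) = 44.5533
d((-29, -7), (-12, 10)) = 24.0416
d((-29, -7), (14, -3)) = 43.1856
d((-29, -7), (-24, -23)) = 16.7631
d((-29, -7), (13, -9)) = 42.0476
d((4, -29), (13, -3)) = 27.5136
d((4, -29), (15, 0)) = 31.0161
d((4, -29), (-12, 10)) = 42.1545
d((4, -29), (14, -3)) = 27.8568
d((4, -29), (-24, -23)) = 28.6356
d((4, -29), (13, -9)) = 21.9317
d((13, -3), (15, 0)) = 3.6056
d((13, -3), (-12, 10)) = 28.178
d((13, -3), (14, -3)) = 1.0 <-- minimum
d((13, -3), (-24, -23)) = 42.0595
d((13, -3), (13, -9)) = 6.0
d((15, 0), (-12, 10)) = 28.7924
d((15, 0), (14, -3)) = 3.1623
d((15, 0), (-24, -23)) = 45.2769
d((15, 0), (13, -9)) = 9.2195
d((-12, 10), (14, -3)) = 29.0689
d((-12, 10), (-24, -23)) = 35.1141
d((-12, 10), (13, -9)) = 31.4006
d((14, -3), (-24, -23)) = 42.9418
d((14, -3), (13, -9)) = 6.0828
d((-24, -23), (13, -9)) = 39.5601

Closest pair: (13, -3) and (14, -3) with distance 1.0

The closest pair is (13, -3) and (14, -3) with Euclidean distance 1.0. For 8 points, brute-force pairwise comparison is shown above. For large n, the divide-and-conquer algorithm (sort by x, recurse on halves, check the dividing strip) achieves O(n log n).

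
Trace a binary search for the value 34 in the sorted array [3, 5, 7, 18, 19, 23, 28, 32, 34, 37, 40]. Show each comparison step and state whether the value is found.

Binary search for 34 in [3, 5, 7, 18, 19, 23, 28, 32, 34, 37, 40]:

lo=0, hi=10, mid=5, arr[mid]=23 -> 23 < 34, search right half
lo=6, hi=10, mid=8, arr[mid]=34 -> Found target at index 8!

Binary search finds 34 at index 8 after 2 comparisons. The search repeatedly halves the search space by comparing with the middle element.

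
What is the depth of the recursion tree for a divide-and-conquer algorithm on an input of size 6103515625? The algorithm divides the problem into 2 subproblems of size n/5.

For divide and conquer with division factor 5:

Problem sizes at each level:
Level 0: 6103515625
Level 1: 1220703125
Level 2: 244140625
Level 3: 48828125
Level 4: 9765625
Level 5: 1953125
Level 6: 390625
Level 7: 78125
Level 8: 15625
Level 9: 3125
Level 10: 625
Level 11: 125
Level 12: 25
Level 13: 5
Level 14: 1

The root is level 0 and the size-1 base case is level 14 (the tree spans levels 0 through 14, i.e. 15 levels counting the root), so the depth is the number of divisions: log_5(6103515625) = 14

The recursion tree depth is log_5(6103515625) = 14. At each level, the problem size is divided by 5, so it takes 14 divisions to reduce to a base case of size 1. The algorithm makes 2 recursive calls at each level.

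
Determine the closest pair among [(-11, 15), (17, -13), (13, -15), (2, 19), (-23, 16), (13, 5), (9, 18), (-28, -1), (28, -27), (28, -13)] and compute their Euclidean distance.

Computing all pairwise distances among 10 points:

d((-11, 15), (17, -13)) = 39.598
d((-11, 15), (13, -15)) = 38.4187
d((-11, 15), (2, 19)) = 13.6015
d((-11, 15), (-23, 16)) = 12.0416
d((-11, 15), (13, 5)) = 26.0
d((-11, 15), (9, 18)) = 20.2237
d((-11, 15), (-28, -1)) = 23.3452
d((-11, 15), (28, -27)) = 57.3149
d((-11, 15), (28, -13)) = 48.0104
d((17, -13), (13, -15)) = 4.4721 <-- minimum
d((17, -13), (2, 19)) = 35.3412
d((17, -13), (-23, 16)) = 49.4065
d((17, -13), (13, 5)) = 18.4391
d((17, -13), (9, 18)) = 32.0156
d((17, -13), (-28, -1)) = 46.5725
d((17, -13), (28, -27)) = 17.8045
d((17, -13), (28, -13)) = 11.0
d((13, -15), (2, 19)) = 35.7351
d((13, -15), (-23, 16)) = 47.5079
d((13, -15), (13, 5)) = 20.0
d((13, -15), (9, 18)) = 33.2415
d((13, -15), (-28, -1)) = 43.3244
d((13, -15), (28, -27)) = 19.2094
d((13, -15), (28, -13)) = 15.1327
d((2, 19), (-23, 16)) = 25.1794
d((2, 19), (13, 5)) = 17.8045
d((2, 19), (9, 18)) = 7.0711
d((2, 19), (-28, -1)) = 36.0555
d((2, 19), (28, -27)) = 52.8394
d((2, 19), (28, -13)) = 41.2311
d((-23, 16), (13, 5)) = 37.6431
d((-23, 16), (9, 18)) = 32.0624
d((-23, 16), (-28, -1)) = 17.72
d((-23, 16), (28, -27)) = 66.7083
d((-23, 16), (28, -13)) = 58.6686
d((13, 5), (9, 18)) = 13.6015
d((13, 5), (-28, -1)) = 41.4367
d((13, 5), (28, -27)) = 35.3412
d((13, 5), (28, -13)) = 23.4307
d((9, 18), (-28, -1)) = 41.5933
d((9, 18), (28, -27)) = 48.8467
d((9, 18), (28, -13)) = 36.3593
d((-28, -1), (28, -27)) = 61.7414
d((-28, -1), (28, -13)) = 57.2713
d((28, -27), (28, -13)) = 14.0

Closest pair: (17, -13) and (13, -15) with distance 4.4721

The closest pair is (17, -13) and (13, -15) with Euclidean distance 4.4721. For 10 points, brute-force pairwise comparison is shown above. For large n, the divide-and-conquer algorithm (sort by x, recurse on halves, check the dividing strip) achieves O(n log n).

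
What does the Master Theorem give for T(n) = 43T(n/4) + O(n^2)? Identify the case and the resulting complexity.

Master Theorem for T(n) = 43T(n/4) + O(n^2):

a = 43, b = 4, c = 2
log_b(a) = log_4(43) = 2.7131

Case 1: c = 2 < log_4(43) = 2.7131
T(n) = O(n^(log_4 43))

For T(n) = 43T(n/4) + O(n^2): log_4(43) = 2.7131. This is Case 1 of the Master Theorem (c < log_b(a), work dominated by leaves), giving O(n^(log_4 43)).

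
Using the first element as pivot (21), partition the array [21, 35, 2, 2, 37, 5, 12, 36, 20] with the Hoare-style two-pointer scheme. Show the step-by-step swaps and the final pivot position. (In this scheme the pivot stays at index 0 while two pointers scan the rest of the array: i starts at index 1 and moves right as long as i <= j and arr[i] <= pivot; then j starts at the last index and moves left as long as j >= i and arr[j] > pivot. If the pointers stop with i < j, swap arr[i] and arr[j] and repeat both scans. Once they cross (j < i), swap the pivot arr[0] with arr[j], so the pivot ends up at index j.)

Hoare-style two-pointer partition with pivot = 21:

Initial array: [21, 35, 2, 2, 37, 5, 12, 36, 20]

Pointers start at i = 1, j = 8.
i stops at index 1 (arr[1]=35 > 21), j stops at index 8 (arr[8]=20 <= 21): swap arr[1] and arr[8], array becomes [21, 20, 2, 2, 37, 5, 12, 36, 35]
i stops at index 4 (arr[4]=37 > 21), j stops at index 6 (arr[6]=12 <= 21): swap arr[4] and arr[6], array becomes [21, 20, 2, 2, 12, 5, 37, 36, 35]
i ends at 6, j ends at 5: the pointers have crossed (j < i), so scanning stops.

Swap pivot arr[0] with arr[5] to place pivot at position 5: [5, 20, 2, 2, 12, 21, 37, 36, 35]
Pivot position: 5

After partitioning with pivot 21, the array becomes [5, 20, 2, 2, 12, 21, 37, 36, 35]. The pivot is placed at index 5. All elements to the left of the pivot are <= 21, and all elements to the right are > 21.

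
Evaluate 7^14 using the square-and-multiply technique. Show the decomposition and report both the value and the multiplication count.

Computing 7^14 by squaring (build up from 7^1; each line after the first costs one multiplication):

7^1 = 7
7^2 = (7^1)^2 = 7^2 = 49
7^3 = 7 * 7^2 = 7 * 49 = 343
7^6 = (7^3)^2 = 343^2 = 117649
7^7 = 7 * 7^6 = 7 * 117649 = 823543
7^14 = (7^7)^2 = 823543^2 = 678223072849

Result: 678223072849
Multiplications needed: 5 (5 lines after 7^1)

7^14 = 678223072849. Using exponentiation by squaring, this requires 5 multiplications. The key idea: if the exponent is even, square the half-power; if odd, multiply by the base once.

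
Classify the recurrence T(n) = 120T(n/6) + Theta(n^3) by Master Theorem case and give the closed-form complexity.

Master Theorem for T(n) = 120T(n/6) + O(n^3):

a = 120, b = 6, c = 3
log_b(a) = log_6(120) = 2.6720

Case 3: c = 3 > log_6(120) = 2.6720
T(n) = O(n^3) = O(n^3)

For T(n) = 120T(n/6) + O(n^3): log_6(120) = 2.6720. This is Case 3 of the Master Theorem (c > log_b(a), work dominated by root), giving O(n^3).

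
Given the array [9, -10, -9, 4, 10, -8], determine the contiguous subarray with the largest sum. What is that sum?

Using Kadane's algorithm on [9, -10, -9, 4, 10, -8]:

Scanning through the array:
Position 1 (value -10): max_ending_here = -1, max_so_far = 9
Position 2 (value -9): max_ending_here = -9, max_so_far = 9
Position 3 (value 4): max_ending_here = 4, max_so_far = 9
Position 4 (value 10): max_ending_here = 14, max_so_far = 14
Position 5 (value -8): max_ending_here = 6, max_so_far = 14

Maximum subarray: [4, 10]
Maximum sum: 14

The maximum subarray is [4, 10] with sum 14. This subarray runs from index 3 to index 4.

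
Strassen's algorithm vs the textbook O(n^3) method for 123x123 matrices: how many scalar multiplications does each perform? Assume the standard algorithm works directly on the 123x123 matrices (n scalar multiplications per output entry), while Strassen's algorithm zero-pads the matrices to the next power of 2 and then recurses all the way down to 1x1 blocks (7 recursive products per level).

Matrix multiplication for 123x123 matrices:

Strassen's algorithm requires power-of-2 dimensions. Pad 123x123 to 128x128 (next power of 2).

Standard algorithm: 123^3 = 1860867 multiplications
Strassen's algorithm: 7^(log2(128)) = 7^7 = 823543 multiplications
Savings: 1860867 - 823543 = 1037324 multiplications

Standard: 1860867 multiplications (123^3). Strassen: 823543 multiplications (7^7, after padding to 128x128). Strassen reduces 8 recursive multiplications to 7 at each level.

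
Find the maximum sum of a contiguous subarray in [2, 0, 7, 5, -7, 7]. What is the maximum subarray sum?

Using Kadane's algorithm on [2, 0, 7, 5, -7, 7]:

Scanning through the array:
Position 1 (value 0): max_ending_here = 2, max_so_far = 2
Position 2 (value 7): max_ending_here = 9, max_so_far = 9
Position 3 (value 5): max_ending_here = 14, max_so_far = 14
Position 4 (value -7): max_ending_here = 7, max_so_far = 14
Position 5 (value 7): max_ending_here = 14, max_so_far = 14

Maximum subarray: [2, 0, 7, 5]
Maximum sum: 14

The maximum subarray is [2, 0, 7, 5] with sum 14. This subarray runs from index 0 to index 3.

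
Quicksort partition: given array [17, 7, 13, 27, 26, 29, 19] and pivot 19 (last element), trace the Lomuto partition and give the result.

Lomuto partition with pivot = 19:

Initial array: [17, 7, 13, 27, 26, 29, 19]

arr[0]=17 <= 19: swap with position 0, array becomes [17, 7, 13, 27, 26, 29, 19]
arr[1]=7 <= 19: swap with position 1, array becomes [17, 7, 13, 27, 26, 29, 19]
arr[2]=13 <= 19: swap with position 2, array becomes [17, 7, 13, 27, 26, 29, 19]
arr[3]=27 > 19: no swap
arr[4]=26 > 19: no swap
arr[5]=29 > 19: no swap

Place pivot at position 3: [17, 7, 13, 19, 26, 29, 27]
Pivot position: 3

After partitioning with pivot 19, the array becomes [17, 7, 13, 19, 26, 29, 27]. The pivot is placed at index 3. All elements to the left of the pivot are <= 19, and all elements to the right are > 19.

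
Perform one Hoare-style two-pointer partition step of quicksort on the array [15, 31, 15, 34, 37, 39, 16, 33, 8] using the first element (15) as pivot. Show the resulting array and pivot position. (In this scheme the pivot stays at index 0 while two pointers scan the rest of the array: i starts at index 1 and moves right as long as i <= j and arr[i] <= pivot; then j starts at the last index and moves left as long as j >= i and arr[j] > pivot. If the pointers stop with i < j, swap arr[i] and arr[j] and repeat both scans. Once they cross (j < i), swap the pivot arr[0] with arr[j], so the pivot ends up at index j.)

Hoare-style two-pointer partition with pivot = 15:

Initial array: [15, 31, 15, 34, 37, 39, 16, 33, 8]

Pointers start at i = 1, j = 8.
i stops at index 1 (arr[1]=31 > 15), j stops at index 8 (arr[8]=8 <= 15): swap arr[1] and arr[8], array becomes [15, 8, 15, 34, 37, 39, 16, 33, 31]
i ends at 3, j ends at 2: the pointers have crossed (j < i), so scanning stops.

Swap pivot arr[0] with arr[2] to place pivot at position 2: [15, 8, 15, 34, 37, 39, 16, 33, 31]
Pivot position: 2

After partitioning with pivot 15, the array becomes [15, 8, 15, 34, 37, 39, 16, 33, 31]. The pivot is placed at index 2. All elements to the left of the pivot are <= 15, and all elements to the right are > 15.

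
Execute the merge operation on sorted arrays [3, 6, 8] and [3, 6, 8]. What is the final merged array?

Merging process:

Compare 3 vs 3: take 3 from left. Merged: [3]
Compare 6 vs 3: take 3 from right. Merged: [3, 3]
Compare 6 vs 6: take 6 from left. Merged: [3, 3, 6]
Compare 8 vs 6: take 6 from right. Merged: [3, 3, 6, 6]
Compare 8 vs 8: take 8 from left. Merged: [3, 3, 6, 6, 8]
Append remaining from right: [8]. Merged: [3, 3, 6, 6, 8, 8]

Final merged array: [3, 3, 6, 6, 8, 8]
Total comparisons: 5

The merged array is [3, 3, 6, 6, 8, 8], requiring 5 comparisons. The merge step runs in O(n) time where n is the total number of elements.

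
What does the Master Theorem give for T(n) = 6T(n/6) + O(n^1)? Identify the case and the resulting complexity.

Master Theorem for T(n) = 6T(n/6) + O(n^1):

a = 6, b = 6, c = 1
log_b(a) = log_6(6) = 1.0000

Case 2: c = 1 = log_6(6) = 1.0000
T(n) = O(n^1 log n) = O(n log n)

For T(n) = 6T(n/6) + O(n^1): log_6(6) = 1.0000. This is Case 2 of the Master Theorem (c = log_b(a), equal work at all levels), giving O(n log n).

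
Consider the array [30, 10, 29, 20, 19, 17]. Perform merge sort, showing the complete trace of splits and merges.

Merge sort trace:

Split: [30, 10, 29, 20, 19, 17] -> [30, 10, 29] and [20, 19, 17]
  Split: [30, 10, 29] -> [30] and [10, 29]
    Split: [10, 29] -> [10] and [29]
    Merge: [10] + [29] -> [10, 29]
  Merge: [30] + [10, 29] -> [10, 29, 30]
  Split: [20, 19, 17] -> [20] and [19, 17]
    Split: [19, 17] -> [19] and [17]
    Merge: [19] + [17] -> [17, 19]
  Merge: [20] + [17, 19] -> [17, 19, 20]
Merge: [10, 29, 30] + [17, 19, 20] -> [10, 17, 19, 20, 29, 30]

Final sorted array: [10, 17, 19, 20, 29, 30]

The merge sort proceeds by recursively splitting the array and merging sorted halves.
After all merges, the sorted array is [10, 17, 19, 20, 29, 30].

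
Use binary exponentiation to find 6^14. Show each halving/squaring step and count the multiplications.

Computing 6^14 by squaring (build up from 6^1; each line after the first costs one multiplication):

6^1 = 6
6^2 = (6^1)^2 = 6^2 = 36
6^3 = 6 * 6^2 = 6 * 36 = 216
6^6 = (6^3)^2 = 216^2 = 46656
6^7 = 6 * 6^6 = 6 * 46656 = 279936
6^14 = (6^7)^2 = 279936^2 = 78364164096

Result: 78364164096
Multiplications needed: 5 (5 lines after 6^1)

6^14 = 78364164096. Using exponentiation by squaring, this requires 5 multiplications. The key idea: if the exponent is even, square the half-power; if odd, multiply by the base once.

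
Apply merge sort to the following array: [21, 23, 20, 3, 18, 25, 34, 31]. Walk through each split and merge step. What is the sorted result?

Merge sort trace:

Split: [21, 23, 20, 3, 18, 25, 34, 31] -> [21, 23, 20, 3] and [18, 25, 34, 31]
  Split: [21, 23, 20, 3] -> [21, 23] and [20, 3]
    Split: [21, 23] -> [21] and [23]
    Merge: [21] + [23] -> [21, 23]
    Split: [20, 3] -> [20] and [3]
    Merge: [20] + [3] -> [3, 20]
  Merge: [21, 23] + [3, 20] -> [3, 20, 21, 23]
  Split: [18, 25, 34, 31] -> [18, 25] and [34, 31]
    Split: [18, 25] -> [18] and [25]
    Merge: [18] + [25] -> [18, 25]
    Split: [34, 31] -> [34] and [31]
    Merge: [34] + [31] -> [31, 34]
  Merge: [18, 25] + [31, 34] -> [18, 25, 31, 34]
Merge: [3, 20, 21, 23] + [18, 25, 31, 34] -> [3, 18, 20, 21, 23, 25, 31, 34]

Final sorted array: [3, 18, 20, 21, 23, 25, 31, 34]

The merge sort proceeds by recursively splitting the array and merging sorted halves.
After all merges, the sorted array is [3, 18, 20, 21, 23, 25, 31, 34].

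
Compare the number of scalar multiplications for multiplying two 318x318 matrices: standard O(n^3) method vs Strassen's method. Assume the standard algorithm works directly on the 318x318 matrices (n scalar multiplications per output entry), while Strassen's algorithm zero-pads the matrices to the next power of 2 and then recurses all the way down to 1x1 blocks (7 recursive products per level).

Matrix multiplication for 318x318 matrices:

Strassen's algorithm requires power-of-2 dimensions. Pad 318x318 to 512x512 (next power of 2).

Standard algorithm: 318^3 = 32157432 multiplications
Strassen's algorithm: 7^(log2(512)) = 7^9 = 40353607 multiplications
Difference: 32157432 - 40353607 = -8196175 (Strassen uses MORE here due to padding overhead — for small or just-over-power-of-2 n, padding can outweigh the per-level savings)

Standard: 32157432 multiplications (318^3). Strassen: 40353607 multiplications (7^9, after padding to 512x512). Strassen reduces 8 recursive multiplications to 7 at each level.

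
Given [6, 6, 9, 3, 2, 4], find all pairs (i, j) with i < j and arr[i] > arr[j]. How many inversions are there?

Finding inversions in [6, 6, 9, 3, 2, 4]:

(0, 3): arr[0]=6 > arr[3]=3
(0, 4): arr[0]=6 > arr[4]=2
(0, 5): arr[0]=6 > arr[5]=4
(1, 3): arr[1]=6 > arr[3]=3
(1, 4): arr[1]=6 > arr[4]=2
(1, 5): arr[1]=6 > arr[5]=4
(2, 3): arr[2]=9 > arr[3]=3
(2, 4): arr[2]=9 > arr[4]=2
(2, 5): arr[2]=9 > arr[5]=4
(3, 4): arr[3]=3 > arr[4]=2

Total inversions: 10

The array has 10 inversion(s): (0,3), (0,4), (0,5), (1,3), (1,4), (1,5), (2,3), (2,4), (2,5), (3,4). Each pair (i,j) satisfies i < j and arr[i] > arr[j].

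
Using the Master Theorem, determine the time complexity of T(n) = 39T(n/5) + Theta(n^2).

Master Theorem for T(n) = 39T(n/5) + O(n^2):

a = 39, b = 5, c = 2
log_b(a) = log_5(39) = 2.2763

Case 1: c = 2 < log_5(39) = 2.2763
T(n) = O(n^(log_5 39))

For T(n) = 39T(n/5) + O(n^2): log_5(39) = 2.2763. This is Case 1 of the Master Theorem (c < log_b(a), work dominated by leaves), giving O(n^(log_5 39)).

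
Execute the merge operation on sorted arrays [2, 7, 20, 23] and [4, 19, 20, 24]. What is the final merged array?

Merging process:

Compare 2 vs 4: take 2 from left. Merged: [2]
Compare 7 vs 4: take 4 from right. Merged: [2, 4]
Compare 7 vs 19: take 7 from left. Merged: [2, 4, 7]
Compare 20 vs 19: take 19 from right. Merged: [2, 4, 7, 19]
Compare 20 vs 20: take 20 from left. Merged: [2, 4, 7, 19, 20]
Compare 23 vs 20: take 20 from right. Merged: [2, 4, 7, 19, 20, 20]
Compare 23 vs 24: take 23 from left. Merged: [2, 4, 7, 19, 20, 20, 23]
Append remaining from right: [24]. Merged: [2, 4, 7, 19, 20, 20, 23, 24]

Final merged array: [2, 4, 7, 19, 20, 20, 23, 24]
Total comparisons: 7

The merged array is [2, 4, 7, 19, 20, 20, 23, 24], requiring 7 comparisons. The merge step runs in O(n) time where n is the total number of elements.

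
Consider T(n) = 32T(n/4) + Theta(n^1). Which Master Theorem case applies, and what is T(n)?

Master Theorem for T(n) = 32T(n/4) + O(n^1):

a = 32, b = 4, c = 1
log_b(a) = log_4(32) = 2.5000

Case 1: c = 1 < log_4(32) = 2.5000
T(n) = O(n^(log_4 32))

For T(n) = 32T(n/4) + O(n^1): log_4(32) = 2.5000. This is Case 1 of the Master Theorem (c < log_b(a), work dominated by leaves), giving O(n^(log_4 32)).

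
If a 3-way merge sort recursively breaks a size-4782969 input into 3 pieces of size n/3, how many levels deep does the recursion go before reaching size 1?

For divide and conquer with division factor 3:

Problem sizes at each level:
Level 0: 4782969
Level 1: 1594323
Level 2: 531441
Level 3: 177147
Level 4: 59049
Level 5: 19683
Level 6: 6561
Level 7: 2187
Level 8: 729
Level 9: 243
Level 10: 81
Level 11: 27
Level 12: 9
Level 13: 3
Level 14: 1

The root is level 0 and the size-1 base case is level 14 (the tree spans levels 0 through 14, i.e. 15 levels counting the root), so the depth is the number of divisions: log_3(4782969) = 14

The recursion tree depth is log_3(4782969) = 14. At each level, the problem size is divided by 3, so it takes 14 divisions to reduce to a base case of size 1. The algorithm makes 3 recursive calls at each level.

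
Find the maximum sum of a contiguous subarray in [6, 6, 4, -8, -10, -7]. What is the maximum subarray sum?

Using Kadane's algorithm on [6, 6, 4, -8, -10, -7]:

Scanning through the array:
Position 1 (value 6): max_ending_here = 12, max_so_far = 12
Position 2 (value 4): max_ending_here = 16, max_so_far = 16
Position 3 (value -8): max_ending_here = 8, max_so_far = 16
Position 4 (value -10): max_ending_here = -2, max_so_far = 16
Position 5 (value -7): max_ending_here = -7, max_so_far = 16

Maximum subarray: [6, 6, 4]
Maximum sum: 16

The maximum subarray is [6, 6, 4] with sum 16. This subarray runs from index 0 to index 2.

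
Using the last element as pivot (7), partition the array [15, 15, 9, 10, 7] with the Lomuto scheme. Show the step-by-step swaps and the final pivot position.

Lomuto partition with pivot = 7:

Initial array: [15, 15, 9, 10, 7]

arr[0]=15 > 7: no swap
arr[1]=15 > 7: no swap
arr[2]=9 > 7: no swap
arr[3]=10 > 7: no swap

Place pivot at position 0: [7, 15, 9, 10, 15]
Pivot position: 0

After partitioning with pivot 7, the array becomes [7, 15, 9, 10, 15]. The pivot is placed at index 0. All elements to the left of the pivot are <= 7, and all elements to the right are > 7.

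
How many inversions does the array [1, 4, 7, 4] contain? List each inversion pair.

Finding inversions in [1, 4, 7, 4]:

(2, 3): arr[2]=7 > arr[3]=4

Total inversions: 1

The array has 1 inversion(s): (2,3). Each pair (i,j) satisfies i < j and arr[i] > arr[j].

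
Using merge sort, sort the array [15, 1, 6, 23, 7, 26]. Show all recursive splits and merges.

Merge sort trace:

Split: [15, 1, 6, 23, 7, 26] -> [15, 1, 6] and [23, 7, 26]
  Split: [15, 1, 6] -> [15] and [1, 6]
    Split: [1, 6] -> [1] and [6]
    Merge: [1] + [6] -> [1, 6]
  Merge: [15] + [1, 6] -> [1, 6, 15]
  Split: [23, 7, 26] -> [23] and [7, 26]
    Split: [7, 26] -> [7] and [26]
    Merge: [7] + [26] -> [7, 26]
  Merge: [23] + [7, 26] -> [7, 23, 26]
Merge: [1, 6, 15] + [7, 23, 26] -> [1, 6, 7, 15, 23, 26]

Final sorted array: [1, 6, 7, 15, 23, 26]

The merge sort proceeds by recursively splitting the array and merging sorted halves.
After all merges, the sorted array is [1, 6, 7, 15, 23, 26].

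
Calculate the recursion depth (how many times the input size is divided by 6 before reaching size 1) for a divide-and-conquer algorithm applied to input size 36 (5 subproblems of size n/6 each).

For divide and conquer with division factor 6:

Problem sizes at each level:
Level 0: 36
Level 1: 6
Level 2: 1

The root is level 0 and the size-1 base case is level 2 (the tree spans levels 0 through 2, i.e. 3 levels counting the root), so the depth is the number of divisions: log_6(36) = 2

The recursion tree depth is log_6(36) = 2. At each level, the problem size is divided by 6, so it takes 2 divisions to reduce to a base case of size 1. The algorithm makes 5 recursive calls at each level.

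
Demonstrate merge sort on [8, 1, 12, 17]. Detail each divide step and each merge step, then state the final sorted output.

Merge sort trace:

Split: [8, 1, 12, 17] -> [8, 1] and [12, 17]
  Split: [8, 1] -> [8] and [1]
  Merge: [8] + [1] -> [1, 8]
  Split: [12, 17] -> [12] and [17]
  Merge: [12] + [17] -> [12, 17]
Merge: [1, 8] + [12, 17] -> [1, 8, 12, 17]

Final sorted array: [1, 8, 12, 17]

The merge sort proceeds by recursively splitting the array and merging sorted halves.
After all merges, the sorted array is [1, 8, 12, 17].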